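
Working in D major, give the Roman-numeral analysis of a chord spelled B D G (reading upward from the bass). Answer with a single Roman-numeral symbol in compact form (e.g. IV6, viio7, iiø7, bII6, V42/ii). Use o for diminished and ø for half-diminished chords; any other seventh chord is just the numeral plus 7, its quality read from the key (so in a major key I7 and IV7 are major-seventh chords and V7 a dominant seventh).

Stacked in thirds the chord is G-B-D: a major triad on G.
G is scale degree 4 in D major, and a major triad on that degree is written IV.
With B in the bass the chord is in first inversion, so the figured bass is 6.

IV6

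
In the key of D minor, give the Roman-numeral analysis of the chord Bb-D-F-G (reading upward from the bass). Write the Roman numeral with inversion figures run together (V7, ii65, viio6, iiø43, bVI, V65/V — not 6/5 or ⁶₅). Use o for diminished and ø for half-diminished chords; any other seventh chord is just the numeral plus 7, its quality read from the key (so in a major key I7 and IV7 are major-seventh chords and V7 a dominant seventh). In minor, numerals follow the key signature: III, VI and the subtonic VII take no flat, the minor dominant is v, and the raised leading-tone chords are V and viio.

Stacked in thirds the chord is G-Bb-D-F: a minor seventh chord on G.
In D minor, G is the subdominant; the diatonic minor seventh chord there is iv7.
With Bb in the bass the chord is in first inversion, so the figured bass is 65.

iv65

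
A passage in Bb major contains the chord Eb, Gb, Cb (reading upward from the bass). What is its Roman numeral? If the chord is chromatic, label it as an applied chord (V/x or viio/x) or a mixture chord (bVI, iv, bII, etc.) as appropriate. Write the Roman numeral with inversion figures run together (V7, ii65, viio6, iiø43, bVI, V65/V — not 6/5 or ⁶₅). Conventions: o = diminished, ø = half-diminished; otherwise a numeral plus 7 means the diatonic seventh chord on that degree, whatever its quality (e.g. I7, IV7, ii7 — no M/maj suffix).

bII6

Stacked in thirds the chord is Cb-Eb-Gb: a major triad on Cb.
Cb is the lowered second degree of Bb major (diatonic 2 would be C). This is the Neapolitan sixth — a major triad on the lowered second degree, here in its customary first inversion.
With Eb in the bass the chord is in first inversion, so the figured bass is 6.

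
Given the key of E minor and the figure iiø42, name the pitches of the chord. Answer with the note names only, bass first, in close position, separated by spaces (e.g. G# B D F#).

E F# A C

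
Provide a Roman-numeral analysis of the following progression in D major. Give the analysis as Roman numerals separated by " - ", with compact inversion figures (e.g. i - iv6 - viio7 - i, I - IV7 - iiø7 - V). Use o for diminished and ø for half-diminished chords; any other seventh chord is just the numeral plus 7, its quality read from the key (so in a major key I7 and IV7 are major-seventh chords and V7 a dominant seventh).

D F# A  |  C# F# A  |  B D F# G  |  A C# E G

I - iii64 - IV65 - V7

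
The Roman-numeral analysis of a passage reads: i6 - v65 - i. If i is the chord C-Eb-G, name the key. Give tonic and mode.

The chord Cm is a minor triad rooted on C; its label is i.
If C is scale degree 1 and the mode makes that degree carry a minor triad, the tonic is C and the mode is minor.

C minor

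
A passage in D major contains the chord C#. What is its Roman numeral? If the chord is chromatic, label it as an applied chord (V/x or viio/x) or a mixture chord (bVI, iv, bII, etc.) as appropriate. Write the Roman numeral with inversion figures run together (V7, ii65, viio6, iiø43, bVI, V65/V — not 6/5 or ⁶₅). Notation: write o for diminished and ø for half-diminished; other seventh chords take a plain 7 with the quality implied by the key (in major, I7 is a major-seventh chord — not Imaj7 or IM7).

V/iii

Stacked in thirds the chord is C#-E#-G#: a major triad on C#.
C# is not a diatonic chord root with this quality in D major, but it lies a perfect fifth above F# (iii), so the chord functions as an applied dominant of iii.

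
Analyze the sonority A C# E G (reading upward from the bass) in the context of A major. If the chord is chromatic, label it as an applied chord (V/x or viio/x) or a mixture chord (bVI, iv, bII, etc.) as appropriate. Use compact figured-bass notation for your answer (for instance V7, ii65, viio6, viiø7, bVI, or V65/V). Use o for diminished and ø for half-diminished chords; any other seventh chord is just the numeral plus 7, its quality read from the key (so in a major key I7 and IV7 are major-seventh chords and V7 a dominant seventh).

The pitches A-C#-E-G form a dominant seventh chord rooted on A.
A is not a diatonic chord root with this quality in A major, but it lies a perfect fifth above D (IV), so the chord functions as an applied dominant of IV.

V7/IV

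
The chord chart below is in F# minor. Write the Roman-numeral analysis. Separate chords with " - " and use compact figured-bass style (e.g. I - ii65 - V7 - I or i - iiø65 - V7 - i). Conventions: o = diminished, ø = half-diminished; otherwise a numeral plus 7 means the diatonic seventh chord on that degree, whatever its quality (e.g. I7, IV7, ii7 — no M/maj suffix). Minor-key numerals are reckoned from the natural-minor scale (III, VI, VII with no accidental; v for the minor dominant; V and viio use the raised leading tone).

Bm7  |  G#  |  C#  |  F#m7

Bm7: minor seventh chord on B = scale degree 4 → iv7.
G# is the secondary dominant of V (major triad on G#): V/V.
C#: root C# is the dominant; major triad there is V.
F#m7: minor seventh chord on F# = scale degree 1 → i7.

iv7 - V/V - V - i7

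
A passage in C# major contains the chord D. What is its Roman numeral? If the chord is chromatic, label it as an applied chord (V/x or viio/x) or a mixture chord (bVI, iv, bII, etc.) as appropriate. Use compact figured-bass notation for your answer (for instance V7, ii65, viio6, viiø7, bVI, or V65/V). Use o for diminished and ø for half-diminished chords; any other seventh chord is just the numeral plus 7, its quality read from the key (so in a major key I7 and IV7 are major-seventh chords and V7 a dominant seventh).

The pitches D-F#-A form a major triad rooted on D.
D is the lowered second degree of C# major (diatonic 2 would be D#). This is the Neapolitan chord — a major triad on the lowered second degree.

bII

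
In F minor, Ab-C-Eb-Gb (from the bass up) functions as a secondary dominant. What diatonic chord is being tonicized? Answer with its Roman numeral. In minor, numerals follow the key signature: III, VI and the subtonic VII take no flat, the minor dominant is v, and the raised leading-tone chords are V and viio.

The chord is a dominant seventh chord on Ab.
A dominant resolves down a perfect fifth: Ab → Db. In F minor, Db is scale degree 6, i.e. VI.

VI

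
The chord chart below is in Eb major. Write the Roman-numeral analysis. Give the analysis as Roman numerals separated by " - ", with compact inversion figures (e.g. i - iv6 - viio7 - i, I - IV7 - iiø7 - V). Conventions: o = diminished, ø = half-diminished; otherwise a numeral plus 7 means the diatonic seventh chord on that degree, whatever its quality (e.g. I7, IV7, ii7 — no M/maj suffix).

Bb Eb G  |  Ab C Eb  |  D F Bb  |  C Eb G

I64 - IV - V6 - vi

Bb-Eb-G: major triad on Eb = scale degree 1 → I64.
Ab-C-Eb has root Ab, degree 4 in Eb major, so IV.
D-F-Bb: major triad on Bb = scale degree 5 → V6.
C-Eb-G: root C is the submediant; minor triad there is vi.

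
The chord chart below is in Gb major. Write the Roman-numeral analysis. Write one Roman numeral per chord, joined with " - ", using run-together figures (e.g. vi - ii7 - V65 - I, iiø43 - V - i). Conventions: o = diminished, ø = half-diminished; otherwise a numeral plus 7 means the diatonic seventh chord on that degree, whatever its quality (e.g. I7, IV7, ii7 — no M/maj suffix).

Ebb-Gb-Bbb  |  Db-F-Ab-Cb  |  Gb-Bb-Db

bVI - V7 - I

Ebb-Gb-Bbb: major triad on Ebb — chromatic; bVI (borrowed from the parallel minor).
Db-F-Ab-Cb has root Db, degree 5 in Gb major, so V7.
Gb-Bb-Db has root Gb, degree 1 in Gb major, so I.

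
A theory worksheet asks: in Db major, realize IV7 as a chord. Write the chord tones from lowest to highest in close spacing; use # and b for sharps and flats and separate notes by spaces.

Gb Bb Db F

In Db major, the fourth degree is Gb, and the diatonic chord built there is a major seventh chord.
That chord is spelled Gb-Bb-Db-F.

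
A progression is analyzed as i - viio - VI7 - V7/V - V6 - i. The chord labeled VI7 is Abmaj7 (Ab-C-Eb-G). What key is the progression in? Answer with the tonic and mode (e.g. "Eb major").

VI7 is given as Ab-C-Eb-G — a major seventh chord with root Ab.
If Ab is scale degree 6 and the mode makes that degree carry a major seventh chord, the tonic is C and the mode is minor.

C minor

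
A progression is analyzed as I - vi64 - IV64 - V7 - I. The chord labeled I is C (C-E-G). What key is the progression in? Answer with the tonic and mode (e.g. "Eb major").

The chord C is a major triad rooted on C; its label is I.
If C is scale degree 1 and the mode makes that degree carry a major triad, the tonic is C and the mode is major.

C major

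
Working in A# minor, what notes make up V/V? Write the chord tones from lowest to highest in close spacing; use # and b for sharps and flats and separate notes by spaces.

The slash means an applied dominant: we want the dominant of V. In A# minor, V is E# major, and its dominant is built on B#.
Building a major triad on B# gives B#-D##-F##.

B# D## F##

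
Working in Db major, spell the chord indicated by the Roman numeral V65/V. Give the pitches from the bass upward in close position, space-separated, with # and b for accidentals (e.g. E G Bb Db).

G Bb Db Eb

V65/V is a secondary dominant — the dominant seventh of V. V in Db major is Ab, so the applied chord's root is Eb, a perfect fifth above.
Building a dominant seventh chord on Eb gives Eb-G-Bb-Db.
With the 65 figure the chord is in first inversion; from the bass G upward in close position it reads G-Bb-Db-Eb.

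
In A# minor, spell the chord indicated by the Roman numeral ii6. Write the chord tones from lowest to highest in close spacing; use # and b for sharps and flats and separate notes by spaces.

ii6 is the minor supertonic, borrowed from the parallel major (the Dorian ii). In A# minor that root is B#.
So the chord is B#-D#-F##.
With the 6 figure the chord is in first inversion; from the bass D# upward in close position it reads D#-F##-B#.

D# F## B#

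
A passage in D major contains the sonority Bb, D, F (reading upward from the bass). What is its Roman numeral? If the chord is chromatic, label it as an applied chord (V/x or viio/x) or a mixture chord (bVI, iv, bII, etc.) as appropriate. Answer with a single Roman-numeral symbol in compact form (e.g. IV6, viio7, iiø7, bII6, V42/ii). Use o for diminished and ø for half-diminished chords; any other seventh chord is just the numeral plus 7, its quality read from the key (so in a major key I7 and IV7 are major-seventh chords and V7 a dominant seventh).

Stacked in thirds the chord is Bb-D-F: a major triad on Bb.
Bb is the lowered sixth degree of D major (diatonic 6 would be B). This is a major triad on the lowered sixth degree, borrowed from the parallel minor.

bVI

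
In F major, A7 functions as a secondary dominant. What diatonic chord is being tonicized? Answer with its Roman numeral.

vi

The chord is a dominant seventh chord on A.
A dominant resolves down a perfect fifth: A → D. In F major, D is scale degree 6, i.e. vi.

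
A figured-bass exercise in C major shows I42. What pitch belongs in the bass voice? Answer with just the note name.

B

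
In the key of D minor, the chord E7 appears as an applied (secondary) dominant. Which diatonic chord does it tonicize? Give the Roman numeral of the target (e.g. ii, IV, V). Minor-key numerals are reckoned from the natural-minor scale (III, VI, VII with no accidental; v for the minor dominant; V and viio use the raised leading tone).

The chord is a dominant seventh chord on E.
A dominant resolves down a perfect fifth: E → A. In D minor, A is scale degree 5, i.e. V.

V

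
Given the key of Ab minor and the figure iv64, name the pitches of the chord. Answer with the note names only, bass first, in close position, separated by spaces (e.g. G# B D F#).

The numeral's case and figure indicate a minor triad. In Ab minor its root, the fourth degree, is Db.
That chord is spelled Db-Fb-Ab.
The figured bass 64 indicates second inversion, placing the fifth (Ab) in the bass: Ab-Db-Fb.

Ab Db Fb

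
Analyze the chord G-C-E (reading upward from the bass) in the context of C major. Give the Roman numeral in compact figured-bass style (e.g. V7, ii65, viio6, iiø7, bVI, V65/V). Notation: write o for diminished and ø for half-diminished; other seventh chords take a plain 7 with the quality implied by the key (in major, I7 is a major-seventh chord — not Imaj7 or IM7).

I64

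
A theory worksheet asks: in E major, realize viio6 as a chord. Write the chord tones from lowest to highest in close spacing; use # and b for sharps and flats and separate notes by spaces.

F# A D#

The numeral's case and figure indicate a diminished triad. In E major its root, the leading tone, is D#.
That chord is spelled D#-F#-A.
The figured bass 6 indicates first inversion, placing the third (F#) in the bass: F#-A-D#.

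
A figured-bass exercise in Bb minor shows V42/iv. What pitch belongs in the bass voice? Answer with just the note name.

The applied chord V42/iv is rooted on Bb: Bb-D-F-Ab.
The figure 42 means third inversion — the seventh is in the bass.

Ab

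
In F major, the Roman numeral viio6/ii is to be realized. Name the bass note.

A

The applied chord viio6/ii is rooted on F#: F#-A-C.
The figure 6 means first inversion — the third is in the bass.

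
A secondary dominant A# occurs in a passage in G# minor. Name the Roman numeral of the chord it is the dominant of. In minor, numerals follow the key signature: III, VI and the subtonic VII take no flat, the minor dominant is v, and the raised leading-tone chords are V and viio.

The chord is a major triad on A#.
A dominant resolves down a perfect fifth: A# → D#. In G# minor, D# is scale degree 5, i.e. V.

V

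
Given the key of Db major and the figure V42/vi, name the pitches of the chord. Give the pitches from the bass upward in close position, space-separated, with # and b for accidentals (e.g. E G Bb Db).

Eb F A C

The slash means an applied dominant: we want the dominant of vi. In Db major, vi is Bb minor, and its dominant is built on F.
Building a dominant seventh chord on F gives F-A-C-Eb.
The figured bass 42 indicates third inversion, placing the seventh (Eb) in the bass: Eb-F-A-C.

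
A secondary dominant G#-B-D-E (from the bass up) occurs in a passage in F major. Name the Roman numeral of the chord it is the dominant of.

iii

The chord is a dominant seventh chord on E.
A dominant resolves down a perfect fifth: E → A. In F major, A is scale degree 3, i.e. iii.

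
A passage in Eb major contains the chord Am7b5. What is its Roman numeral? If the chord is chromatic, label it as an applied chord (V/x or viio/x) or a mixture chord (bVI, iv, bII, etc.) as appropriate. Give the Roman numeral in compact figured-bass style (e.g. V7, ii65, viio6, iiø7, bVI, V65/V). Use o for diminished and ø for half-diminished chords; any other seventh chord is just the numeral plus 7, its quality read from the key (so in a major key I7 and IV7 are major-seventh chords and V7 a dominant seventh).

viiø7/V

Stacked in thirds the chord is A-C-Eb-G: a half-diminished seventh chord on A.
A sits a half step below Bb (V in Eb major); a diminished chord there is the applied leading-tone chord of V.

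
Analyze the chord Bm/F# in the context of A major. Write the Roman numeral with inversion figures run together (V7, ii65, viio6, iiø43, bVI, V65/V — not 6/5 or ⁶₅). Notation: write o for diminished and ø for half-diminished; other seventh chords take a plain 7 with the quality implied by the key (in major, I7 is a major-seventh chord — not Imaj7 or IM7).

Stacked in thirds the chord is B-D-F#: a minor triad on B.
In A major, B is the supertonic; the diatonic minor triad there is ii.
With F# in the bass the chord is in second inversion, so the figured bass is 64.

ii64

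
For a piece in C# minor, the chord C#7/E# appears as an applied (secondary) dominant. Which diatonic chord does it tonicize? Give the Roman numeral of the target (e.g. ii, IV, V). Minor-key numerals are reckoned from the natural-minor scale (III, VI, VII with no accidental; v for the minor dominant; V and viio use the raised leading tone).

The chord is a dominant seventh chord on C#.
A dominant resolves down a perfect fifth: C# → F#. In C# minor, F# is scale degree 4, i.e. iv.

iv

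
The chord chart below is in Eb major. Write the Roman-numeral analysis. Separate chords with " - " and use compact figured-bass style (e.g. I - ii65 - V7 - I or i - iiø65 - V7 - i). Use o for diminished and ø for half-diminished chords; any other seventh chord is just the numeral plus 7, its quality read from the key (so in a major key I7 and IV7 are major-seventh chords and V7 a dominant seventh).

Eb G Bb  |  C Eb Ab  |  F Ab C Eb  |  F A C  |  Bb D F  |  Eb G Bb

I - IV6 - ii7 - V/V - V - I

Eb-G-Bb: root Eb is the tonic; major triad there is I.
C-Eb-Ab: root Ab is the subdominant; major triad there is IV6.
F-Ab-C-Eb: root F is the supertonic; minor seventh chord there is ii7.
F-A-C: a major triad on F, the applied dominant of V → V/V.
Bb-D-F: major triad on Bb = scale degree 5 → V.
Eb-G-Bb has root Eb, degree 1 in Eb major, so I.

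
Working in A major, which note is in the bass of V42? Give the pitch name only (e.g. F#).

D

V in A major has root E; the chord is E-G#-B-D.
The figure 42 means third inversion — the seventh is in the bass.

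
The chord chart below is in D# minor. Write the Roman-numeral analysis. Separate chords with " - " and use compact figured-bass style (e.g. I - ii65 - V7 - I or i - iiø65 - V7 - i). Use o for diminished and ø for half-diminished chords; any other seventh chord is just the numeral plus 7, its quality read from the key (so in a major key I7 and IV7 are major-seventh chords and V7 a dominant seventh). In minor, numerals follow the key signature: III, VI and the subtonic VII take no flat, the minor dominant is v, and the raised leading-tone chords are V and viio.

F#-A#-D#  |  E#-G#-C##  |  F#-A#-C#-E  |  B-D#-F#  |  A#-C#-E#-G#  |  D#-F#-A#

i6 - viio6 - V7/VI - VI - v7 - i

F#-A#-D#: minor triad on D# = scale degree 1 → i6.
E#-G#-C## has root C##, degree 7 in D# minor, so viio6.
F#-A#-C#-E is the secondary dominant of VI (dominant seventh chord on F#): V7/VI.
B-D#-F# has root B, degree 6 in D# minor, so VI.
A#-C#-E#-G# has root A#, degree 5 in D# minor, so v7.
D#-F#-A# has root D#, degree 1 in D# minor, so i.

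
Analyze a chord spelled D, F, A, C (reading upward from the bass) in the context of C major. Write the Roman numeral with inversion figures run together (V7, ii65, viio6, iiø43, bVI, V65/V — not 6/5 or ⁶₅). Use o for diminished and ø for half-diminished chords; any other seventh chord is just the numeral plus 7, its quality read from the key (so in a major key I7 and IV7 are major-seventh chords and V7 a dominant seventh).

ii7

Stacked in thirds the chord is D-F-A-C: a minor seventh chord on D.
In C major, D is the supertonic; the diatonic minor seventh chord there is ii7.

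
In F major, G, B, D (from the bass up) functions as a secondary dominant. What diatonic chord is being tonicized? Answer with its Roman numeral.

V

The chord is a major triad on G.
A dominant resolves down a perfect fifth: G → C. In F major, C is scale degree 5, i.e. V.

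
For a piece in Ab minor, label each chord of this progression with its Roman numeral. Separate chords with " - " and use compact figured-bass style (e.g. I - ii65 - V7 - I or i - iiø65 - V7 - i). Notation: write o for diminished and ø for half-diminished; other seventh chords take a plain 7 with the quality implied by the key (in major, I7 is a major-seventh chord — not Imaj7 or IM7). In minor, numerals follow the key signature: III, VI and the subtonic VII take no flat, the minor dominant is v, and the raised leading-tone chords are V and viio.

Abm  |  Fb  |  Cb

i - VI - III

Abm: root Ab is the tonic; minor triad there is i.
Fb has root Fb, degree 6 in Ab minor, so VI.
Cb: major triad on Cb = scale degree 3 → III.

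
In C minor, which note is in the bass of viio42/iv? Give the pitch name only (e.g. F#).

Db

The applied chord viio42/iv is rooted on E: E-G-Bb-Db.
The figure 42 means third inversion — the seventh is in the bass.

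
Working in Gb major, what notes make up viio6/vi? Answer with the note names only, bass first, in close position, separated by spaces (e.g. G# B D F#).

F Ab D

The slash marks an applied leading-tone chord: viio of vi. In Gb major, vi is Eb, so the leading tone to it is D, a half step below.
Building a diminished triad on D gives D-F-Ab.
The figured bass 6 indicates first inversion, placing the third (F) in the bass: F-Ab-D.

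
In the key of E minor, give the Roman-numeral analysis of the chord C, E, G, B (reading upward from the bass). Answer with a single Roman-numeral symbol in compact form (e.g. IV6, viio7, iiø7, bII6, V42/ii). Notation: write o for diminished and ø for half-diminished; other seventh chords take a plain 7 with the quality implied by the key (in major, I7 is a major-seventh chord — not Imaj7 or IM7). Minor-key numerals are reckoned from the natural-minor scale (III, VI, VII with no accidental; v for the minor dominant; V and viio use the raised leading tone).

VI7

Stacked in thirds the chord is C-E-G-B: a major seventh chord on C.
In E minor, C is the submediant; the diatonic major seventh chord there is VI7.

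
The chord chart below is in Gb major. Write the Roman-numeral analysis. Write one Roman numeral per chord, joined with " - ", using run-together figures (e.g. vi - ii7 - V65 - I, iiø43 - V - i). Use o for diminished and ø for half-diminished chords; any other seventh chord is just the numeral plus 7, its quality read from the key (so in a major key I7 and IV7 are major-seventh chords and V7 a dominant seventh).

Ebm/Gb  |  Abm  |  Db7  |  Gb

Ebm/Gb: minor triad on Eb = scale degree 6 → vi6.
Abm: root Ab is the supertonic; minor triad there is ii.
Db7: dominant seventh chord on Db = scale degree 5 → V7.
Gb has root Gb, degree 1 in Gb major, so I.

vi6 - ii - V7 - I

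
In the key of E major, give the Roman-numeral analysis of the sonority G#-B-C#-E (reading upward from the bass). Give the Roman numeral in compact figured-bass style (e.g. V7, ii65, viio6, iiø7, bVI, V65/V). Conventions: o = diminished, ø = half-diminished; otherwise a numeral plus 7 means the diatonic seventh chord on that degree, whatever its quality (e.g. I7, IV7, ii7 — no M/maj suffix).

vi43

The pitches C#-E-G#-B form a minor seventh chord rooted on C#.
C# is scale degree 6 in E major, and a minor seventh chord on that degree is written vi7.
With G# in the bass the chord is in second inversion, so the figured bass is 43.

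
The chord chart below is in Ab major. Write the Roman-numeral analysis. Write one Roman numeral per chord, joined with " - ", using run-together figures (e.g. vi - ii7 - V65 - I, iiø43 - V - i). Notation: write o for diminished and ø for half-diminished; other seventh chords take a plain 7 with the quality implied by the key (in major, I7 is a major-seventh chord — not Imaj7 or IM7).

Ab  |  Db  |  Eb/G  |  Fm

Ab has root Ab, degree 1 in Ab major, so I.
Db has root Db, degree 4 in Ab major, so IV.
Eb/G: root Eb is the dominant; major triad there is V6.
Fm: minor triad on F = scale degree 6 → vi.

I - IV - V6 - vi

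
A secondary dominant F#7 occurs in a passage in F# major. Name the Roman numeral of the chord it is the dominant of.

IV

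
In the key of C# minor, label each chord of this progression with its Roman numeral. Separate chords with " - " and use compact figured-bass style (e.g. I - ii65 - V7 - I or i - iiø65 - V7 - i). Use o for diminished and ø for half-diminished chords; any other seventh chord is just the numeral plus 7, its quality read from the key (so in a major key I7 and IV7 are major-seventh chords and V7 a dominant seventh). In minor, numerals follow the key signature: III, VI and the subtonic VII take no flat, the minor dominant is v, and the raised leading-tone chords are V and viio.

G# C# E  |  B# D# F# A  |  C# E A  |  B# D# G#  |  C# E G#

G#-C#-E has root C#, degree 1 in C# minor, so i64.
B#-D#-F#-A: fully diminished seventh chord on B# = scale degree 7 → viio7.
C#-E-A has root A, degree 6 in C# minor, so VI6.
B#-D#-G#: root G# is the dominant; major triad there is V6.
C#-E-G# has root C#, degree 1 in C# minor, so i.

i64 - viio7 - VI6 - V6 - i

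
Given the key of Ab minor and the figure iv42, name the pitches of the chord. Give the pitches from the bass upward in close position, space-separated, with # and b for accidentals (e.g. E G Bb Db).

Cb Db Fb Ab

The numeral's case and figure indicate a minor seventh chord. In Ab minor its root, the subdominant, is Db.
Stacking thirds from Db gives Db-Fb-Ab-Cb.
With the 42 figure the chord is in third inversion; from the bass Cb upward in close position it reads Cb-Db-Fb-Ab.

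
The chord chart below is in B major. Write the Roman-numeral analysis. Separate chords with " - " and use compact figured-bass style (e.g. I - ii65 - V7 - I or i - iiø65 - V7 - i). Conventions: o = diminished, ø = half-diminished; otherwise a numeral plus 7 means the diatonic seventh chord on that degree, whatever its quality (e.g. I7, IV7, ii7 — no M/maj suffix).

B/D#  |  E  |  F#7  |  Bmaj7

I6 - IV - V7 - I7

B/D# has root B, degree 1 in B major, so I6.
E: root E is the subdominant; major triad there is IV.
F#7: root F# is the dominant; dominant seventh chord there is V7.
Bmaj7 has root B, degree 1 in B major, so I7.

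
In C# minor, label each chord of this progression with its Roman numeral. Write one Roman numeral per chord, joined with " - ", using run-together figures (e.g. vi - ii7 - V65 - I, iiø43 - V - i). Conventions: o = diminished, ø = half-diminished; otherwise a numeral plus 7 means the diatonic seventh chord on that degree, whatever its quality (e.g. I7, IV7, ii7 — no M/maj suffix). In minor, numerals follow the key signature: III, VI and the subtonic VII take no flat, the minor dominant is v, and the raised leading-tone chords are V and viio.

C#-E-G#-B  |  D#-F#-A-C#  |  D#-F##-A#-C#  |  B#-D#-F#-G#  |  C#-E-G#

i7 - iiø7 - V7/V - V65 - i

C#-E-G#-B: root C# is the tonic; minor seventh chord there is i7.
D#-F#-A-C#: root D# is the supertonic; half-diminished seventh chord there is iiø7.
D#-F##-A#-C# is the secondary dominant of V (dominant seventh chord on D#): V7/V.
B#-D#-F#-G#: dominant seventh chord on G# = scale degree 5 → V65.
C#-E-G#: minor triad on C# = scale degree 1 → i.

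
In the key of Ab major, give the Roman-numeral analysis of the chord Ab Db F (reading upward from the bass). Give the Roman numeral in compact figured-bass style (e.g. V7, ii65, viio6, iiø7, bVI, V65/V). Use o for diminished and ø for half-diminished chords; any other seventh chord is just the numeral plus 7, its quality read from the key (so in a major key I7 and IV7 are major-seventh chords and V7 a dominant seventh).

IV64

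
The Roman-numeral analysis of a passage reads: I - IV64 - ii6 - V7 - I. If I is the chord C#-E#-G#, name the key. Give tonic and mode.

C# major

I is given as C#-E#-G# — a major triad with root C#.
If C# is scale degree 1 and the mode makes that degree carry a major triad, the tonic is C# and the mode is major.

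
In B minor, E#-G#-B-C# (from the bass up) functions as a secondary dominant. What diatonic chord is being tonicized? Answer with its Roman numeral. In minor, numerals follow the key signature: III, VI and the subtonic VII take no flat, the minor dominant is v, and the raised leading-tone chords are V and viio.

V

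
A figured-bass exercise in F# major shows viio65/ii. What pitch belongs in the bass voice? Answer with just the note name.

A#

The applied chord viio65/ii is rooted on F##: F##-A#-C#-E.
The figure 65 means first inversion — the third is in the bass.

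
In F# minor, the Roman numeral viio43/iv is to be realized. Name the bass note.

E

The applied chord viio43/iv is rooted on A#: A#-C#-E-G.
The figure 43 means second inversion — the fifth is in the bass.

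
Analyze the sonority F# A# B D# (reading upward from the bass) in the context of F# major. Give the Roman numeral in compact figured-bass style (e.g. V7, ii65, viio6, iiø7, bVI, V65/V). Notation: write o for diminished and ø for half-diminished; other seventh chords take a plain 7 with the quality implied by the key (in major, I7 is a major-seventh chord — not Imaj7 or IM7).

IV43

The pitches B-D#-F#-A# form a major seventh chord rooted on B.
B is scale degree 4 in F# major, and a major seventh chord on that degree is written IV7.
With F# in the bass the chord is in second inversion, so the figured bass is 43.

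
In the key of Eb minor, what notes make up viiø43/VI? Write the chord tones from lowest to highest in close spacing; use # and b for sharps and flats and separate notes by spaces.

The slash marks an applied leading-tone chord: viio of VI. In Eb minor, VI is Cb, so the leading tone to it is Bb, a half step below.
Building a half-diminished seventh chord on Bb gives Bb-Db-Fb-Ab.
With the 43 figure the chord is in second inversion; from the bass Fb upward in close position it reads Fb-Ab-Bb-Db.

Fb Ab Bb Db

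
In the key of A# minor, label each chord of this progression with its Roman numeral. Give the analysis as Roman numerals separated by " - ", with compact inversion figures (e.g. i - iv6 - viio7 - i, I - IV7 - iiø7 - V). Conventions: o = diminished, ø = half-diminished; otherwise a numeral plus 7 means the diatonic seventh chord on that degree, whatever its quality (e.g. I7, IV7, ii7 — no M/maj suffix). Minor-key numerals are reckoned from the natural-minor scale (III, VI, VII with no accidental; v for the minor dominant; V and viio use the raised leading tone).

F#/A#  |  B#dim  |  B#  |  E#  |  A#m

F#/A#: root F# is the submediant; major triad there is VI6.
B#dim: root B# is the supertonic; diminished triad there is iio.
B#: a major triad on B#, the applied dominant of V → V/V.
E#: root E# is the dominant; major triad there is V.
A#m: minor triad on A# = scale degree 1 → i.

VI6 - iio - V/V - V - i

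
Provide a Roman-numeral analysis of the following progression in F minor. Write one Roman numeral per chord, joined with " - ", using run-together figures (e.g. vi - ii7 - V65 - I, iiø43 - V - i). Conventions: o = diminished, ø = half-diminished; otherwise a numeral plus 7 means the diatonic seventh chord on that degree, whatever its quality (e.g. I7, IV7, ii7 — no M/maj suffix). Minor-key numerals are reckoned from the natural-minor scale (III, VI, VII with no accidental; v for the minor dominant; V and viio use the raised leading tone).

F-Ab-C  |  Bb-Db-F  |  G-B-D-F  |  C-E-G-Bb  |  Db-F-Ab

F-Ab-C has root F, degree 1 in F minor, so i.
Bb-Db-F: minor triad on Bb = scale degree 4 → iv.
G-B-D-F: chromatic; G is V of V, so V7/V.
C-E-G-Bb: root C is the dominant; dominant seventh chord there is V7.
Db-F-Ab: major triad on Db = scale degree 6 → VI.

i - iv - V7/V - V7 - VI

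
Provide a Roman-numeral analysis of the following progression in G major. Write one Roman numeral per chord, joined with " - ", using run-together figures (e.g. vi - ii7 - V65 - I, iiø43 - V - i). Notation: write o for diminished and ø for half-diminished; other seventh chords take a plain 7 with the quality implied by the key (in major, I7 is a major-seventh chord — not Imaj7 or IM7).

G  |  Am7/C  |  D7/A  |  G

I - ii65 - V43 - I

G has root G, degree 1 in G major, so I.
Am7/C has root A, degree 2 in G major, so ii65.
D7/A has root D, degree 5 in G major, so V43.
G: major triad on G = scale degree 1 → I.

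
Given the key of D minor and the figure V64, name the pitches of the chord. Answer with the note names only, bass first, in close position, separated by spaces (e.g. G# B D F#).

In D minor, scale degree 5 is A. The dominant is major (leading tone raised), so V is a major triad.
That chord is spelled A-C#-E.
With the 64 figure the chord is in second inversion; from the bass E upward in close position it reads E-A-C#.

E A C#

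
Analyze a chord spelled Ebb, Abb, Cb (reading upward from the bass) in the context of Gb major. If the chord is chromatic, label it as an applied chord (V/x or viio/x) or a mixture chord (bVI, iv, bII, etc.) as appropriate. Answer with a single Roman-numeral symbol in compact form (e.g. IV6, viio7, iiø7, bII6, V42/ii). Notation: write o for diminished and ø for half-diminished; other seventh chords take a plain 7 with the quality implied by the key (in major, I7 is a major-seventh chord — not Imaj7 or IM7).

bII64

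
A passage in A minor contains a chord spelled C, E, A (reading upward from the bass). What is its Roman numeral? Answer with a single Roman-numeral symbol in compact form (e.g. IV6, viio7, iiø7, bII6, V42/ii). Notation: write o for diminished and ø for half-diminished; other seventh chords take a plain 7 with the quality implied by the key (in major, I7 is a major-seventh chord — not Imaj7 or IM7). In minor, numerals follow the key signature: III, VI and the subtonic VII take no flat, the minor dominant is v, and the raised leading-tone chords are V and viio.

i6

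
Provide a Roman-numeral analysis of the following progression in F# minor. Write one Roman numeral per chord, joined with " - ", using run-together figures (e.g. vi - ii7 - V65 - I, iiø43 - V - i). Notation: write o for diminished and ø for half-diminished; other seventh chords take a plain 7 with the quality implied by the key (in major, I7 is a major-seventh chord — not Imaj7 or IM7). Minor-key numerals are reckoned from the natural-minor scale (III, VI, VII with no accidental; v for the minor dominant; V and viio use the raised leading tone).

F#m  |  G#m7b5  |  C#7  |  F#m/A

i - iiø7 - V7 - i6

F#m: root F# is the tonic; minor triad there is i.
G#m7b5: root G# is the supertonic; half-diminished seventh chord there is iiø7.
C#7: root C# is the dominant; dominant seventh chord there is V7.
F#m/A: root F# is the tonic; minor triad there is i6.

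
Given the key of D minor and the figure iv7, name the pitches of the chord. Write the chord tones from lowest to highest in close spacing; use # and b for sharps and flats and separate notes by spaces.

In D minor, scale degree 4 is G, and the diatonic chord built there is a minor seventh chord.
Stacking thirds from G gives G-Bb-D-F.

G Bb D F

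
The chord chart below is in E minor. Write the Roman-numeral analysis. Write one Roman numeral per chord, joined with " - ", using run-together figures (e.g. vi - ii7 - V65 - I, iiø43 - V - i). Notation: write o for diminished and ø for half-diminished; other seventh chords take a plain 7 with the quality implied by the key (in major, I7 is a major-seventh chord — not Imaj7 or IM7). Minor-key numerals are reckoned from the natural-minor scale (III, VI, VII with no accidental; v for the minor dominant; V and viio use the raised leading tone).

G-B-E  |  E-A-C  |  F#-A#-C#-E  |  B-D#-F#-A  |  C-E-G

i6 - iv64 - V7/V - V7 - VI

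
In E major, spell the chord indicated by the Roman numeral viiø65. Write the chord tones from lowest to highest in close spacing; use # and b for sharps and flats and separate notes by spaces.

F# A C# D#

In E major, scale degree 7 is D#, and the diatonic chord built there is a half-diminished seventh chord.
Stacking thirds from D# gives D#-F#-A-C#.
The figured bass 65 indicates first inversion, placing the third (F#) in the bass: F#-A-C#-D#.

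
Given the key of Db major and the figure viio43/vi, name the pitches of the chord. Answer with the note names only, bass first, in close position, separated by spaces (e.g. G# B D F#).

Eb Gb A C

viio43/vi is a secondary leading-tone chord. The target vi is Bb in Db major; the applied chord is rooted a semitone below, on A.
Building a fully diminished seventh chord on A gives A-C-Eb-Gb.
With the 43 figure the chord is in second inversion; from the bass Eb upward in close position it reads Eb-Gb-A-C.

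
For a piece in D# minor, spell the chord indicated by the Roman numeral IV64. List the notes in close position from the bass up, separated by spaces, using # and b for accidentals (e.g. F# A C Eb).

Scale degree 4 in D# minor is G#; here the chord built on it is altered to a major triad. IV64 is the major subdominant, borrowed from the parallel major.
So the chord is G#-B#-D#, a major triad.
With the 64 figure the chord is in second inversion; from the bass D# upward in close position it reads D#-G#-B#.

D# G# B#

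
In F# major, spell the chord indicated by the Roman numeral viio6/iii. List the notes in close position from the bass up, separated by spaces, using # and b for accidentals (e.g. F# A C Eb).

B# D# G##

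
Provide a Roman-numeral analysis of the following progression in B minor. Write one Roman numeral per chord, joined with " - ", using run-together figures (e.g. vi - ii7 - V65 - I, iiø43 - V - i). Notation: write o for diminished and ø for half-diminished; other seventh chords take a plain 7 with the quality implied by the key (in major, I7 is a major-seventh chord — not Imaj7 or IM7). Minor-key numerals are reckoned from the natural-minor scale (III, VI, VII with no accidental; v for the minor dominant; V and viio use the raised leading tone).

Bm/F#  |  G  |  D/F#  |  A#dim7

i64 - VI - III6 - viio7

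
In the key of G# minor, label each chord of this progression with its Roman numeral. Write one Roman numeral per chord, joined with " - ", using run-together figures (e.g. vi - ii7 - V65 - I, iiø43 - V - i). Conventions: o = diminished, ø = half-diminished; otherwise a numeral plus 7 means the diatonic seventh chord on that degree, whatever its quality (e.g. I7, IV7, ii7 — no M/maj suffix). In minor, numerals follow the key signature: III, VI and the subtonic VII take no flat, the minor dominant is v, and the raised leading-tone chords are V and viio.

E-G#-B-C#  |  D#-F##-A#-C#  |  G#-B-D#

iv65 - V7 - i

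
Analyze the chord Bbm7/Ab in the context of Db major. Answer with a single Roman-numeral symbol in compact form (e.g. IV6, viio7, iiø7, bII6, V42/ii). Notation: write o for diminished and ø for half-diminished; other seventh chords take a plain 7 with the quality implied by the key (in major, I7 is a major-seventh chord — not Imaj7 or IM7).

vi42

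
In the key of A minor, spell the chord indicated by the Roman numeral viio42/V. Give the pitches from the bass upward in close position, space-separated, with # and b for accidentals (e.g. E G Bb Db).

C D# F# A

viio42/V is a secondary leading-tone chord. The target V is E in A minor; the applied chord is rooted a semitone below, on D#.
Building a fully diminished seventh chord on D# gives D#-F#-A-C.
The figured bass 42 indicates third inversion, placing the seventh (C) in the bass: C-D#-F#-A.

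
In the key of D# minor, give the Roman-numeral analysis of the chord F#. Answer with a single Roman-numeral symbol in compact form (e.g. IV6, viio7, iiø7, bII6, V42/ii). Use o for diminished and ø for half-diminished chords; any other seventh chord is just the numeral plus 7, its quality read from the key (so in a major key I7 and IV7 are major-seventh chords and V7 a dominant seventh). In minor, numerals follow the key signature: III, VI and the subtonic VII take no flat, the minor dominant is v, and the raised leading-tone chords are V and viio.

Stacked in thirds the chord is F#-A#-C#: a major triad on F#.
F# is scale degree 3 in D# minor, and a major triad on that degree is written III.

III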